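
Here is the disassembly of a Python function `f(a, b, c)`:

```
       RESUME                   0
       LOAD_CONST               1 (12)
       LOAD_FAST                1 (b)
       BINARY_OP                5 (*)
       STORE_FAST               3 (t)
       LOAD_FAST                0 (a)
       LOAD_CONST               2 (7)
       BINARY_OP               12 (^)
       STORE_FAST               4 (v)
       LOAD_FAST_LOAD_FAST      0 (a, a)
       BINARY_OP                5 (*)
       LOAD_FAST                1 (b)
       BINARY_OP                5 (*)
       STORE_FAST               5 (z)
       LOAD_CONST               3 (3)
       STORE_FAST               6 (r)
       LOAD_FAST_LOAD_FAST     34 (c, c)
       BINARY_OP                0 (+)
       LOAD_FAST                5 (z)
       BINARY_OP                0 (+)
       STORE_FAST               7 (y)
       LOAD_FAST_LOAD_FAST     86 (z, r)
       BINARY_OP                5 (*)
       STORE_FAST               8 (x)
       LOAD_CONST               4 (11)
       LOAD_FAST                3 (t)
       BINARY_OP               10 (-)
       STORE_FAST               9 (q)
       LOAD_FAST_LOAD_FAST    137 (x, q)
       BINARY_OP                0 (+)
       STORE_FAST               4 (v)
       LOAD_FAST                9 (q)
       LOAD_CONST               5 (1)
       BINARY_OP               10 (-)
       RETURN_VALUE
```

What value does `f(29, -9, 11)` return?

LOAD_CONST → push 12. Stack: [12]
LOAD_FAST b → push -9. Stack: [12, -9]
BINARY_OP * → 12 * -9 = -108. Stack: [-108]
STORE_FAST t → t=-108. Stack: []
LOAD_FAST a → push 29. Stack: [29]
LOAD_CONST → push 7. Stack: [29, 7]
BINARY_OP ^ → 29 ^ 7 = 26. Stack: [26]
STORE_FAST v → v=26. Stack: []
LOAD_FAST_LOAD_FAST a,a → push 29,29. Stack: [29, 29]
BINARY_OP * → 29 * 29 = 841. Stack: [841]
LOAD_FAST b → push -9. Stack: [841, -9]
BINARY_OP * → 841 * -9 = -7569. Stack: [-7569]
STORE_FAST z → z=-7569. Stack: []
LOAD_CONST → push 3. Stack: [3]
STORE_FAST r → r=3. Stack: []
LOAD_FAST_LOAD_FAST c,c → push 11,11. Stack: [11, 11]
BINARY_OP + → 11 + 11 = 22. Stack: [22]
LOAD_FAST z → push -7569. Stack: [22, -7569]
BINARY_OP + → 22 + -7569 = -7547. Stack: [-7547]
STORE_FAST y → y=-7547. Stack: []
LOAD_FAST_LOAD_FAST z,r → push -7569,3. Stack: [-7569, 3]
BINARY_OP * → -7569 * 3 = -22707. Stack: [-22707]
STORE_FAST x → x=-22707. Stack: []
LOAD_CONST → push 11. Stack: [11]
LOAD_FAST t → push -108. Stack: [11, -108]
BINARY_OP - → 11 - -108 = 119. Stack: [119]
STORE_FAST q → q=119. Stack: []
LOAD_FAST_LOAD_FAST x,q → push -22707,119. Stack: [-22707, 119]
BINARY_OP + → -22707 + 119 = -22588. Stack: [-22588]
STORE_FAST v → v=-22588. Stack: []
LOAD_FAST q → push 119. Stack: [119]
LOAD_CONST → push 1. Stack: [119, 1]
BINARY_OP - → 119 - 1 = 118. Stack: [118]
RETURN_VALUE → return 118.

118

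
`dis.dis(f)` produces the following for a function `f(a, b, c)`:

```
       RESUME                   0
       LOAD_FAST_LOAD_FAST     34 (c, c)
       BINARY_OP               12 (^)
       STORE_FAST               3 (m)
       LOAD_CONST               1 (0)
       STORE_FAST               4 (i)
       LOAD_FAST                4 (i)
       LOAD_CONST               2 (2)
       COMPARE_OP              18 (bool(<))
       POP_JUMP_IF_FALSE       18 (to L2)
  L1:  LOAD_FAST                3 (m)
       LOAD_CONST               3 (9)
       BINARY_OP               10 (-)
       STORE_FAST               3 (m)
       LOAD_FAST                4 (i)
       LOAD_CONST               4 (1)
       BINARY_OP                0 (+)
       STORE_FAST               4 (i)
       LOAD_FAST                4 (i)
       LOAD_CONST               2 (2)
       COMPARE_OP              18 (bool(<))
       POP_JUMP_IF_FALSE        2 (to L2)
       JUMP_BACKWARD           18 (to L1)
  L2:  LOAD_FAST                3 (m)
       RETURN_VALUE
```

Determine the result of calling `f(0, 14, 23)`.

LOAD_FAST_LOAD_FAST c,c → push 23,23. Stack: [23, 23]
BINARY_OP ^ → 23 ^ 23 = 0. Stack: [0]
STORE_FAST m → m=0. Stack: []
LOAD_CONST → push 0. Stack: [0]
STORE_FAST i → i=0. Stack: []
LOAD_FAST i → push 0. Stack: [0]
LOAD_CONST → push 2. Stack: [0, 2]
COMPARE_OP bool(<) → 0 vs 2 = True. Stack: [True]
POP_JUMP_IF_FALSE → pop True; no jump. Stack: []
LOAD_FAST m → push 0. Stack: [0]
LOAD_CONST → push 9. Stack: [0, 9]
BINARY_OP - → 0 - 9 = -9. Stack: [-9]
STORE_FAST m → m=-9. Stack: []
LOAD_FAST i → push 0. Stack: [0]
LOAD_CONST → push 1. Stack: [0, 1]
BINARY_OP + → 0 + 1 = 1. Stack: [1]
STORE_FAST i → i=1. Stack: []
LOAD_FAST i → push 1. Stack: [1]
LOAD_CONST → push 2. Stack: [1, 2]
COMPARE_OP bool(<) → 1 vs 2 = True. Stack: [True]
POP_JUMP_IF_FALSE → pop True; no jump. Stack: []
LOAD_FAST m → push -9. Stack: [-9]
LOAD_CONST → push 9. Stack: [-9, 9]
BINARY_OP - → -9 - 9 = -18. Stack: [-18]
STORE_FAST m → m=-18. Stack: []
LOAD_FAST i → push 1. Stack: [1]
LOAD_CONST → push 1. Stack: [1, 1]
BINARY_OP + → 1 + 1 = 2. Stack: [2]
STORE_FAST i → i=2. Stack: []
LOAD_FAST i → push 2. Stack: [2]
LOAD_CONST → push 2. Stack: [2, 2]
COMPARE_OP bool(<) → 2 vs 2 = False. Stack: [False]
POP_JUMP_IF_FALSE → pop False; jump. Stack: []
LOAD_FAST m → push -18. Stack: [-18]
RETURN_VALUE → return -18.

-18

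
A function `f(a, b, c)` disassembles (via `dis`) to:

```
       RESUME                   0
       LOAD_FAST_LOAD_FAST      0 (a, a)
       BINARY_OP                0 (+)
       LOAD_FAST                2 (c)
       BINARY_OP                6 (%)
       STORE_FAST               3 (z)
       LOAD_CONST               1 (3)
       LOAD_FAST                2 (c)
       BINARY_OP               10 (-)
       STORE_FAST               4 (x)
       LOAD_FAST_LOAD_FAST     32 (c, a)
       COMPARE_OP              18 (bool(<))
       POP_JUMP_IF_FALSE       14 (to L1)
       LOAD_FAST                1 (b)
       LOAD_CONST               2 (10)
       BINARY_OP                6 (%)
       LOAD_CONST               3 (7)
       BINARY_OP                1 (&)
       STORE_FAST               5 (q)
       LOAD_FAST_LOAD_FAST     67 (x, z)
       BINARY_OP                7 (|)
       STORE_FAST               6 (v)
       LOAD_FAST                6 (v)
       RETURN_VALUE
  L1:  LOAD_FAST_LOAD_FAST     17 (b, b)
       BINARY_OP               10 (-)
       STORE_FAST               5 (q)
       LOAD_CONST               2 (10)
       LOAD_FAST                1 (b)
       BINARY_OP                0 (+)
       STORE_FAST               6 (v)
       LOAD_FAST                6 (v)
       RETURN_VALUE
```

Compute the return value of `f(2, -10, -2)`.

LOAD_FAST_LOAD_FAST a,a → push 2,2. Stack: [2, 2]
BINARY_OP + → 2 + 2 = 4. Stack: [4]
LOAD_FAST c → push -2. Stack: [4, -2]
BINARY_OP % → 4 % -2 = 0. Stack: [0]
STORE_FAST z → z=0. Stack: []
LOAD_CONST → push 3. Stack: [3]
LOAD_FAST c → push -2. Stack: [3, -2]
BINARY_OP - → 3 - -2 = 5. Stack: [5]
STORE_FAST x → x=5. Stack: []
LOAD_FAST_LOAD_FAST c,a → push -2,2. Stack: [-2, 2]
COMPARE_OP bool(<) → -2 vs 2 = True. Stack: [True]
POP_JUMP_IF_FALSE → pop True; no jump. Stack: []
LOAD_FAST b → push -10. Stack: [-10]
LOAD_CONST → push 10. Stack: [-10, 10]
BINARY_OP % → -10 % 10 = 0. Stack: [0]
LOAD_CONST → push 7. Stack: [0, 7]
BINARY_OP & → 0 & 7 = 0. Stack: [0]
STORE_FAST q → q=0. Stack: []
LOAD_FAST_LOAD_FAST x,z → push 5,0. Stack: [5, 0]
BINARY_OP | → 5 | 0 = 5. Stack: [5]
STORE_FAST v → v=5. Stack: []
LOAD_FAST v → push 5. Stack: [5]
RETURN_VALUE → return 5.

5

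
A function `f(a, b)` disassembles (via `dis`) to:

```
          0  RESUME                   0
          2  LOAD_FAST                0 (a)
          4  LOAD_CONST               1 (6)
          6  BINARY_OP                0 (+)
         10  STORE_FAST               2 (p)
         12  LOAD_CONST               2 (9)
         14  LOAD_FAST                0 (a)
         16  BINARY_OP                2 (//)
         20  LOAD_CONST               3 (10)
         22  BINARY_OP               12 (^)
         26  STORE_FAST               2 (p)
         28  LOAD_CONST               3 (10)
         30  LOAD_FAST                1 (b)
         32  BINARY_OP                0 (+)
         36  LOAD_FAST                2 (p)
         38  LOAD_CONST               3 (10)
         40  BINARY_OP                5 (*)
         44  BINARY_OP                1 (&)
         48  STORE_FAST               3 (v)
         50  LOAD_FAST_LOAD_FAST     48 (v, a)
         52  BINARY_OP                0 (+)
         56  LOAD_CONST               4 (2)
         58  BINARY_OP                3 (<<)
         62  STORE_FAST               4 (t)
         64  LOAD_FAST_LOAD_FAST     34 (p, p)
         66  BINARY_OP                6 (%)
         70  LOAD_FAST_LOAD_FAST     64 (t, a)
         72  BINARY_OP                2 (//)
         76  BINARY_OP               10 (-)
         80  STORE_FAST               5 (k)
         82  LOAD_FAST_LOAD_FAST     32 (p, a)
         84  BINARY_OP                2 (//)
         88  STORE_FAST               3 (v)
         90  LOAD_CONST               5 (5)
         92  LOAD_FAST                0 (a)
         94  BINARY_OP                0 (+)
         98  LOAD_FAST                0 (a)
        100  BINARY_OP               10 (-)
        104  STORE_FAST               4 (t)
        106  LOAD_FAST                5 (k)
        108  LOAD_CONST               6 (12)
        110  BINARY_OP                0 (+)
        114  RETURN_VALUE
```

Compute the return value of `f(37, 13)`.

8

LOAD_FAST a → push 37. Stack: [37]
LOAD_CONST → push 6. Stack: [37, 6]
BINARY_OP + → 37 + 6 = 43. Stack: [43]
STORE_FAST p → p=43. Stack: []
LOAD_CONST → push 9. Stack: [9]
LOAD_FAST a → push 37. Stack: [9, 37]
BINARY_OP // → 9 // 37 = 0. Stack: [0]
LOAD_CONST → push 10. Stack: [0, 10]
BINARY_OP ^ → 0 ^ 10 = 10. Stack: [10]
STORE_FAST p → p=10. Stack: []
LOAD_CONST → push 10. Stack: [10]
LOAD_FAST b → push 13. Stack: [10, 13]
BINARY_OP + → 10 + 13 = 23. Stack: [23]
LOAD_FAST p → push 10. Stack: [23, 10]
LOAD_CONST → push 10. Stack: [23, 10, 10]
BINARY_OP * → 10 * 10 = 100. Stack: [23, 100]
BINARY_OP & → 23 & 100 = 4. Stack: [4]
STORE_FAST v → v=4. Stack: []
LOAD_FAST_LOAD_FAST v,a → push 4,37. Stack: [4, 37]
BINARY_OP + → 4 + 37 = 41. Stack: [41]
LOAD_CONST → push 2. Stack: [41, 2]
BINARY_OP << → 41 << 2 = 164. Stack: [164]
STORE_FAST t → t=164. Stack: []
LOAD_FAST_LOAD_FAST p,p → push 10,10. Stack: [10, 10]
BINARY_OP % → 10 % 10 = 0. Stack: [0]
LOAD_FAST_LOAD_FAST t,a → push 164,37. Stack: [0, 164, 37]
BINARY_OP // → 164 // 37 = 4. Stack: [0, 4]
BINARY_OP - → 0 - 4 = -4. Stack: [-4]
STORE_FAST k → k=-4. Stack: []
LOAD_FAST_LOAD_FAST p,a → push 10,37. Stack: [10, 37]
BINARY_OP // → 10 // 37 = 0. Stack: [0]
STORE_FAST v → v=0. Stack: []
LOAD_CONST → push 5. Stack: [5]
LOAD_FAST a → push 37. Stack: [5, 37]
BINARY_OP + → 5 + 37 = 42. Stack: [42]
LOAD_FAST a → push 37. Stack: [42, 37]
BINARY_OP - → 42 - 37 = 5. Stack: [5]
STORE_FAST t → t=5. Stack: []
LOAD_FAST k → push -4. Stack: [-4]
LOAD_CONST → push 12. Stack: [-4, 12]
BINARY_OP + → -4 + 12 = 8. Stack: [8]
RETURN_VALUE → return 8.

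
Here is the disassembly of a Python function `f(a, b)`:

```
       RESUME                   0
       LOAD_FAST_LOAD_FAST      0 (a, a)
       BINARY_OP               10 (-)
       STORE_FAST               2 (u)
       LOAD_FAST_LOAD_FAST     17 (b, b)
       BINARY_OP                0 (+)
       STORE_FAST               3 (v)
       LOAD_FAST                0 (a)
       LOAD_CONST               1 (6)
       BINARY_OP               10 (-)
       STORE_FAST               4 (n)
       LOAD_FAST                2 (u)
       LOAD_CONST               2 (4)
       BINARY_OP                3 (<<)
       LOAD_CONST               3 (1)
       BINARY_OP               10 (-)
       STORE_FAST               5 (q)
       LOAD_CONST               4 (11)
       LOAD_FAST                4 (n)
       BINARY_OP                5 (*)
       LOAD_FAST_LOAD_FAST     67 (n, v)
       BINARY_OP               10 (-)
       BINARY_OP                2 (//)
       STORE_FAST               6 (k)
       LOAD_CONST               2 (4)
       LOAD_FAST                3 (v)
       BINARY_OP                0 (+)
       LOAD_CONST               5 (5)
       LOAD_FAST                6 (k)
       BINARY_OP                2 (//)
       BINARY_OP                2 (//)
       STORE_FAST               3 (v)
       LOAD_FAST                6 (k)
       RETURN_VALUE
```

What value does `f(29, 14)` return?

-51

LOAD_FAST_LOAD_FAST a,a → push 29,29. Stack: [29, 29]
BINARY_OP - → 29 - 29 = 0. Stack: [0]
STORE_FAST u → u=0. Stack: []
LOAD_FAST_LOAD_FAST b,b → push 14,14. Stack: [14, 14]
BINARY_OP + → 14 + 14 = 28. Stack: [28]
STORE_FAST v → v=28. Stack: []
LOAD_FAST a → push 29. Stack: [29]
LOAD_CONST → push 6. Stack: [29, 6]
BINARY_OP - → 29 - 6 = 23. Stack: [23]
STORE_FAST n → n=23. Stack: []
LOAD_FAST u → push 0. Stack: [0]
LOAD_CONST → push 4. Stack: [0, 4]
BINARY_OP << → 0 << 4 = 0. Stack: [0]
LOAD_CONST → push 1. Stack: [0, 1]
BINARY_OP - → 0 - 1 = -1. Stack: [-1]
STORE_FAST q → q=-1. Stack: []
LOAD_CONST → push 11. Stack: [11]
LOAD_FAST n → push 23. Stack: [11, 23]
BINARY_OP * → 11 * 23 = 253. Stack: [253]
LOAD_FAST_LOAD_FAST n,v → push 23,28. Stack: [253, 23, 28]
BINARY_OP - → 23 - 28 = -5. Stack: [253, -5]
BINARY_OP // → 253 // -5 = -51. Stack: [-51]
STORE_FAST k → k=-51. Stack: []
LOAD_CONST → push 4. Stack: [4]
LOAD_FAST v → push 28. Stack: [4, 28]
BINARY_OP + → 4 + 28 = 32. Stack: [32]
LOAD_CONST → push 5. Stack: [32, 5]
LOAD_FAST k → push -51. Stack: [32, 5, -51]
BINARY_OP // → 5 // -51 = -1. Stack: [32, -1]
BINARY_OP // → 32 // -1 = -32. Stack: [-32]
STORE_FAST v → v=-32. Stack: []
LOAD_FAST k → push -51. Stack: [-51]
RETURN_VALUE → return -51.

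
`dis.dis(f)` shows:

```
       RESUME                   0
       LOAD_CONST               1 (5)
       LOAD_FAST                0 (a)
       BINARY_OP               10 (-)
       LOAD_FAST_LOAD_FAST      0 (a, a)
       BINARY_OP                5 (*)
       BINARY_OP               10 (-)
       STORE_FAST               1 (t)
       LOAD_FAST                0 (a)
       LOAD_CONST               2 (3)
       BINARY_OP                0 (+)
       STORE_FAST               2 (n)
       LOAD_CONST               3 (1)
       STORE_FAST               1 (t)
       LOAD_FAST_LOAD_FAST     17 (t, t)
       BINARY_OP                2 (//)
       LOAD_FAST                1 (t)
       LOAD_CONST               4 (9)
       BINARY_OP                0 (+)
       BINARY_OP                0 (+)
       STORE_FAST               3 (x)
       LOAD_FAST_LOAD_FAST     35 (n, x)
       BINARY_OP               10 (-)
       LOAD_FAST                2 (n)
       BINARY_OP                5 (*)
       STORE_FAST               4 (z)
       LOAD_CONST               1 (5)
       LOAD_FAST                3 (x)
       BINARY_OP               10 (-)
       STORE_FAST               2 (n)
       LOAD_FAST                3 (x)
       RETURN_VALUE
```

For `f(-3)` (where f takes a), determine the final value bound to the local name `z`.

LOAD_CONST → push 5. Stack: [5]
LOAD_FAST a → push -3. Stack: [5, -3]
BINARY_OP - → 5 - -3 = 8. Stack: [8]
LOAD_FAST_LOAD_FAST a,a → push -3,-3. Stack: [8, -3, -3]
BINARY_OP * → -3 * -3 = 9. Stack: [8, 9]
BINARY_OP - → 8 - 9 = -1. Stack: [-1]
STORE_FAST t → t=-1. Stack: []
LOAD_FAST a → push -3. Stack: [-3]
LOAD_CONST → push 3. Stack: [-3, 3]
BINARY_OP + → -3 + 3 = 0. Stack: [0]
STORE_FAST n → n=0. Stack: []
LOAD_CONST → push 1. Stack: [1]
STORE_FAST t → t=1. Stack: []
LOAD_FAST_LOAD_FAST t,t → push 1,1. Stack: [1, 1]
BINARY_OP // → 1 // 1 = 1. Stack: [1]
LOAD_FAST t → push 1. Stack: [1, 1]
LOAD_CONST → push 9. Stack: [1, 1, 9]
BINARY_OP + → 1 + 9 = 10. Stack: [1, 10]
BINARY_OP + → 1 + 10 = 11. Stack: [11]
STORE_FAST x → x=11. Stack: []
LOAD_FAST_LOAD_FAST n,x → push 0,11. Stack: [0, 11]
BINARY_OP - → 0 - 11 = -11. Stack: [-11]
LOAD_FAST n → push 0. Stack: [-11, 0]
BINARY_OP * → -11 * 0 = 0. Stack: [0]
STORE_FAST z → z=0. Stack: []
LOAD_CONST → push 5. Stack: [5]
LOAD_FAST x → push 11. Stack: [5, 11]
BINARY_OP - → 5 - 11 = -6. Stack: [-6]
STORE_FAST n → n=-6. Stack: []
LOAD_FAST x → push 11. Stack: [11]
RETURN_VALUE → return 11.

0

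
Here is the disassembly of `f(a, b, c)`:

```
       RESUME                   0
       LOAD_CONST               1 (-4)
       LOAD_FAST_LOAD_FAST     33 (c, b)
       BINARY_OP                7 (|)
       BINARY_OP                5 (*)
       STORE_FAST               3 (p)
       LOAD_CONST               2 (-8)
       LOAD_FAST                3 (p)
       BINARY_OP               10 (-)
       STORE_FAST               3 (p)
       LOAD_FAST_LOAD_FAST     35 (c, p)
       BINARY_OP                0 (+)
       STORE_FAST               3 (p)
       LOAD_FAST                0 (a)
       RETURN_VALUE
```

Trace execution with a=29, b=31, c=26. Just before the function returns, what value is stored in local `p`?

142

LOAD_CONST → push -4. Stack: [-4]
LOAD_FAST_LOAD_FAST c,b → push 26,31. Stack: [-4, 26, 31]
BINARY_OP | → 26 | 31 = 31. Stack: [-4, 31]
BINARY_OP * → -4 * 31 = -124. Stack: [-124]
STORE_FAST p → p=-124. Stack: []
LOAD_CONST → push -8. Stack: [-8]
LOAD_FAST p → push -124. Stack: [-8, -124]
BINARY_OP - → -8 - -124 = 116. Stack: [116]
STORE_FAST p → p=116. Stack: []
LOAD_FAST_LOAD_FAST c,p → push 26,116. Stack: [26, 116]
BINARY_OP + → 26 + 116 = 142. Stack: [142]
STORE_FAST p → p=142. Stack: []
LOAD_FAST a → push 29. Stack: [29]
RETURN_VALUE → return 29.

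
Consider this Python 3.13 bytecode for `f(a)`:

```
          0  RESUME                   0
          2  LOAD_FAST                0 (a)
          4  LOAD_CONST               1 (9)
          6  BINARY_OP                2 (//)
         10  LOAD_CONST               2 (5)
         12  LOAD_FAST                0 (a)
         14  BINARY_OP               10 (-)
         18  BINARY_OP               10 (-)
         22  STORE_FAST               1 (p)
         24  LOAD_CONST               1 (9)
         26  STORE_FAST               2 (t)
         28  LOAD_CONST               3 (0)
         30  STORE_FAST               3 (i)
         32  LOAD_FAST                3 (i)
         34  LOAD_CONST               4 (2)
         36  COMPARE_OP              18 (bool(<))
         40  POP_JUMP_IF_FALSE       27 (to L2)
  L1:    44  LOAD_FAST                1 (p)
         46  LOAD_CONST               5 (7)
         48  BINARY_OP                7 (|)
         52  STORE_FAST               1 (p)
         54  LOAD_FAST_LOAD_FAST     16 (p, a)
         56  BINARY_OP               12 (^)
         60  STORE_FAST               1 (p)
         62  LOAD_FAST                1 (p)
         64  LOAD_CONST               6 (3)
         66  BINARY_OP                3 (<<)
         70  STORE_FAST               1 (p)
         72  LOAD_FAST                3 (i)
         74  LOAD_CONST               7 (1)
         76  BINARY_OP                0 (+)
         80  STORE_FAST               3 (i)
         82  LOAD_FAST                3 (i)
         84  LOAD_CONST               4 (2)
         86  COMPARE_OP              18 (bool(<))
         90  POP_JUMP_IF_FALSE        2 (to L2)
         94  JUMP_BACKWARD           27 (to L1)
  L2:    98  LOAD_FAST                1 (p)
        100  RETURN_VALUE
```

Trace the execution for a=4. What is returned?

-296

LOAD_FAST a → push 4. Stack: [4]
LOAD_CONST → push 9. Stack: [4, 9]
BINARY_OP // → 4 // 9 = 0. Stack: [0]
LOAD_CONST → push 5. Stack: [0, 5]
LOAD_FAST a → push 4. Stack: [0, 5, 4]
BINARY_OP - → 5 - 4 = 1. Stack: [0, 1]
BINARY_OP - → 0 - 1 = -1. Stack: [-1]
STORE_FAST p → p=-1. Stack: []
LOAD_CONST → push 9. Stack: [9]
STORE_FAST t → t=9. Stack: []
LOAD_CONST → push 0. Stack: [0]
STORE_FAST i → i=0. Stack: []
LOAD_FAST i → push 0. Stack: [0]
LOAD_CONST → push 2. Stack: [0, 2]
COMPARE_OP bool(<) → 0 vs 2 = True. Stack: [True]
POP_JUMP_IF_FALSE → pop True; no jump. Stack: []
LOAD_FAST p → push -1. Stack: [-1]
LOAD_CONST → push 7. Stack: [-1, 7]
BINARY_OP | → -1 | 7 = -1. Stack: [-1]
STORE_FAST p → p=-1. Stack: []
LOAD_FAST_LOAD_FAST p,a → push -1,4. Stack: [-1, 4]
BINARY_OP ^ → -1 ^ 4 = -5. Stack: [-5]
STORE_FAST p → p=-5. Stack: []
LOAD_FAST p → push -5. Stack: [-5]
LOAD_CONST → push 3. Stack: [-5, 3]
BINARY_OP << → -5 << 3 = -40. Stack: [-40]
STORE_FAST p → p=-40. Stack: []
LOAD_FAST i → push 0. Stack: [0]
LOAD_CONST → push 1. Stack: [0, 1]
BINARY_OP + → 0 + 1 = 1. Stack: [1]
STORE_FAST i → i=1. Stack: []
LOAD_FAST i → push 1. Stack: [1]
LOAD_CONST → push 2. Stack: [1, 2]
COMPARE_OP bool(<) → 1 vs 2 = True. Stack: [True]
POP_JUMP_IF_FALSE → pop True; no jump. Stack: []
LOAD_FAST p → push -40. Stack: [-40]
LOAD_CONST → push 7. Stack: [-40, 7]
BINARY_OP | → -40 | 7 = -33. Stack: [-33]
STORE_FAST p → p=-33. Stack: []
LOAD_FAST_LOAD_FAST p,a → push -33,4. Stack: [-33, 4]
BINARY_OP ^ → -33 ^ 4 = -37. Stack: [-37]
STORE_FAST p → p=-37. Stack: []
LOAD_FAST p → push -37. Stack: [-37]
LOAD_CONST → push 3. Stack: [-37, 3]
BINARY_OP << → -37 << 3 = -296. Stack: [-296]
STORE_FAST p → p=-296. Stack: []
LOAD_FAST i → push 1. Stack: [1]
LOAD_CONST → push 1. Stack: [1, 1]
BINARY_OP + → 1 + 1 = 2. Stack: [2]
STORE_FAST i → i=2. Stack: []
LOAD_FAST i → push 2. Stack: [2]
LOAD_CONST → push 2. Stack: [2, 2]
COMPARE_OP bool(<) → 2 vs 2 = False. Stack: [False]
POP_JUMP_IF_FALSE → pop False; jump. Stack: []
LOAD_FAST p → push -296. Stack: [-296]
RETURN_VALUE → return -296.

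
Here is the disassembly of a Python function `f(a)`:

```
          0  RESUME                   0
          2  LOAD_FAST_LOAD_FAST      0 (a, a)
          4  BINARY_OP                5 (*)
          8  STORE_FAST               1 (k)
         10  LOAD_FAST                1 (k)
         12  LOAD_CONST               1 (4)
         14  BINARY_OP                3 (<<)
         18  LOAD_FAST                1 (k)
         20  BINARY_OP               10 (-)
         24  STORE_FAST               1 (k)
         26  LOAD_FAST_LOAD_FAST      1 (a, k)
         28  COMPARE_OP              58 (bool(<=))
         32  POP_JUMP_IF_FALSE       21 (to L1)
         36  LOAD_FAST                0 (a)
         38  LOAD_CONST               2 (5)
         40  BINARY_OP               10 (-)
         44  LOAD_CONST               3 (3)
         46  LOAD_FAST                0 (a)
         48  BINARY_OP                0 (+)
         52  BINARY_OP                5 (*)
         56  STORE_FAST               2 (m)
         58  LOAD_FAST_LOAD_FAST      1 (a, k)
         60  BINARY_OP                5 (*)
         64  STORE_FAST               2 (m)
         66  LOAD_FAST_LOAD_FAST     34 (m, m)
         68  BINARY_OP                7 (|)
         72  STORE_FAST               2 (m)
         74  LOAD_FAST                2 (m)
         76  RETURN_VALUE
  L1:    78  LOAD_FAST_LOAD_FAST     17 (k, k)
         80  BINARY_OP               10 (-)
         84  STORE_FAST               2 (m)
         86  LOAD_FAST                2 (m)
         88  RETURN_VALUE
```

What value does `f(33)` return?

539055

LOAD_FAST_LOAD_FAST a,a → push 33,33. Stack: [33, 33]
BINARY_OP * → 33 * 33 = 1089. Stack: [1089]
STORE_FAST k → k=1089. Stack: []
LOAD_FAST k → push 1089. Stack: [1089]
LOAD_CONST → push 4. Stack: [1089, 4]
BINARY_OP << → 1089 << 4 = 17424. Stack: [17424]
LOAD_FAST k → push 1089. Stack: [17424, 1089]
BINARY_OP - → 17424 - 1089 = 16335. Stack: [16335]
STORE_FAST k → k=16335. Stack: []
LOAD_FAST_LOAD_FAST a,k → push 33,16335. Stack: [33, 16335]
COMPARE_OP bool(<=) → 33 vs 16335 = True. Stack: [True]
POP_JUMP_IF_FALSE → pop True; no jump. Stack: []
LOAD_FAST a → push 33. Stack: [33]
LOAD_CONST → push 5. Stack: [33, 5]
BINARY_OP - → 33 - 5 = 28. Stack: [28]
LOAD_CONST → push 3. Stack: [28, 3]
LOAD_FAST a → push 33. Stack: [28, 3, 33]
BINARY_OP + → 3 + 33 = 36. Stack: [28, 36]
BINARY_OP * → 28 * 36 = 1008. Stack: [1008]
STORE_FAST m → m=1008. Stack: []
LOAD_FAST_LOAD_FAST a,k → push 33,16335. Stack: [33, 16335]
BINARY_OP * → 33 * 16335 = 539055. Stack: [539055]
STORE_FAST m → m=539055. Stack: []
LOAD_FAST_LOAD_FAST m,m → push 539055,539055. Stack: [539055, 539055]
BINARY_OP | → 539055 | 539055 = 539055. Stack: [539055]
STORE_FAST m → m=539055. Stack: []
LOAD_FAST m → push 539055. Stack: [539055]
RETURN_VALUE → return 539055.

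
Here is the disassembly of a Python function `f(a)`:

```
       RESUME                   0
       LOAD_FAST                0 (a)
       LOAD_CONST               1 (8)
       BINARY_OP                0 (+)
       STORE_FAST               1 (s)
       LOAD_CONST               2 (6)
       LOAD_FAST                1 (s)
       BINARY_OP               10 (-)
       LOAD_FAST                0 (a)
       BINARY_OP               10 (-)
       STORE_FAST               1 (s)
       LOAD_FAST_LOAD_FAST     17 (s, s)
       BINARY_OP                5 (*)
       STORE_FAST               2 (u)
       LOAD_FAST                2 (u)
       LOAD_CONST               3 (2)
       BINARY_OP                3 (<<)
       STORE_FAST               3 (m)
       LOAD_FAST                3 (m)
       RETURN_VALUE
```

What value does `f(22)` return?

LOAD_FAST a → push 22. Stack: [22]
LOAD_CONST → push 8. Stack: [22, 8]
BINARY_OP + → 22 + 8 = 30. Stack: [30]
STORE_FAST s → s=30. Stack: []
LOAD_CONST → push 6. Stack: [6]
LOAD_FAST s → push 30. Stack: [6, 30]
BINARY_OP - → 6 - 30 = -24. Stack: [-24]
LOAD_FAST a → push 22. Stack: [-24, 22]
BINARY_OP - → -24 - 22 = -46. Stack: [-46]
STORE_FAST s → s=-46. Stack: []
LOAD_FAST_LOAD_FAST s,s → push -46,-46. Stack: [-46, -46]
BINARY_OP * → -46 * -46 = 2116. Stack: [2116]
STORE_FAST u → u=2116. Stack: []
LOAD_FAST u → push 2116. Stack: [2116]
LOAD_CONST → push 2. Stack: [2116, 2]
BINARY_OP << → 2116 << 2 = 8464. Stack: [8464]
STORE_FAST m → m=8464. Stack: []
LOAD_FAST m → push 8464. Stack: [8464]
RETURN_VALUE → return 8464.

8464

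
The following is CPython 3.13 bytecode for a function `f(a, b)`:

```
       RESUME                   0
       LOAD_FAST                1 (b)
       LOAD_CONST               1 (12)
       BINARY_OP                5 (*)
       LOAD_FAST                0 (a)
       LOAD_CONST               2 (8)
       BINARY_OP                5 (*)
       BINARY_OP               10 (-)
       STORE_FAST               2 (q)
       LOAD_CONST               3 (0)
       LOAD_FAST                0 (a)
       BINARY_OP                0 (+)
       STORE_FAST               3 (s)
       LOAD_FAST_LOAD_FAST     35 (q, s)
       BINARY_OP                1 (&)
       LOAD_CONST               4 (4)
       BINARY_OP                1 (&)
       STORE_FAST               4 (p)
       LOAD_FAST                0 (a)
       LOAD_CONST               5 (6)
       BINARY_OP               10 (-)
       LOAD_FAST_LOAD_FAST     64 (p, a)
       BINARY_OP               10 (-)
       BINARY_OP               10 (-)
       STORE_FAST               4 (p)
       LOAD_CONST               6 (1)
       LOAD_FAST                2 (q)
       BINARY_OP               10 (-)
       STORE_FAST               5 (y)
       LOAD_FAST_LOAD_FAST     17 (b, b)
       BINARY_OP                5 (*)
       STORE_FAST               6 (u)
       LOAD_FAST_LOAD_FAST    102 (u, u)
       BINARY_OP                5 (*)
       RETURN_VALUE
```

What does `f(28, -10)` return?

10000

LOAD_FAST b → push -10. Stack: [-10]
LOAD_CONST → push 12. Stack: [-10, 12]
BINARY_OP * → -10 * 12 = -120. Stack: [-120]
LOAD_FAST a → push 28. Stack: [-120, 28]
LOAD_CONST → push 8. Stack: [-120, 28, 8]
BINARY_OP * → 28 * 8 = 224. Stack: [-120, 224]
BINARY_OP - → -120 - 224 = -344. Stack: [-344]
STORE_FAST q → q=-344. Stack: []
LOAD_CONST → push 0. Stack: [0]
LOAD_FAST a → push 28. Stack: [0, 28]
BINARY_OP + → 0 + 28 = 28. Stack: [28]
STORE_FAST s → s=28. Stack: []
LOAD_FAST_LOAD_FAST q,s → push -344,28. Stack: [-344, 28]
BINARY_OP & → -344 & 28 = 8. Stack: [8]
LOAD_CONST → push 4. Stack: [8, 4]
BINARY_OP & → 8 & 4 = 0. Stack: [0]
STORE_FAST p → p=0. Stack: []
LOAD_FAST a → push 28. Stack: [28]
LOAD_CONST → push 6. Stack: [28, 6]
BINARY_OP - → 28 - 6 = 22. Stack: [22]
LOAD_FAST_LOAD_FAST p,a → push 0,28. Stack: [22, 0, 28]
BINARY_OP - → 0 - 28 = -28. Stack: [22, -28]
BINARY_OP - → 22 - -28 = 50. Stack: [50]
STORE_FAST p → p=50. Stack: []
LOAD_CONST → push 1. Stack: [1]
LOAD_FAST q → push -344. Stack: [1, -344]
BINARY_OP - → 1 - -344 = 345. Stack: [345]
STORE_FAST y → y=345. Stack: []
LOAD_FAST_LOAD_FAST b,b → push -10,-10. Stack: [-10, -10]
BINARY_OP * → -10 * -10 = 100. Stack: [100]
STORE_FAST u → u=100. Stack: []
LOAD_FAST_LOAD_FAST u,u → push 100,100. Stack: [100, 100]
BINARY_OP * → 100 * 100 = 10000. Stack: [10000]
RETURN_VALUE → return 10000.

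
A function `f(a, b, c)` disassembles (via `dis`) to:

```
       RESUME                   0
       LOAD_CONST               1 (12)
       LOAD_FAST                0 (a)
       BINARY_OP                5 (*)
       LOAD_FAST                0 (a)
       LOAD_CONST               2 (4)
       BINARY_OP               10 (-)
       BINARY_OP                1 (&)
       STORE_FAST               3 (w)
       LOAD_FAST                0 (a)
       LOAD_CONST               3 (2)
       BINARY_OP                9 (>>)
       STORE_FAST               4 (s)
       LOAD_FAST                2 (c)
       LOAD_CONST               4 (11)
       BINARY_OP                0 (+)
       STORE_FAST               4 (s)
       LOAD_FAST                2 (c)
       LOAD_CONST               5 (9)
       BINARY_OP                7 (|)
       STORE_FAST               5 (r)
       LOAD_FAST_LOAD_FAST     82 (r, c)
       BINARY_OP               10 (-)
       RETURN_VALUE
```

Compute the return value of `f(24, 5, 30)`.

1

LOAD_CONST → push 12. Stack: [12]
LOAD_FAST a → push 24. Stack: [12, 24]
BINARY_OP * → 12 * 24 = 288. Stack: [288]
LOAD_FAST a → push 24. Stack: [288, 24]
LOAD_CONST → push 4. Stack: [288, 24, 4]
BINARY_OP - → 24 - 4 = 20. Stack: [288, 20]
BINARY_OP & → 288 & 20 = 0. Stack: [0]
STORE_FAST w → w=0. Stack: []
LOAD_FAST a → push 24. Stack: [24]
LOAD_CONST → push 2. Stack: [24, 2]
BINARY_OP >> → 24 >> 2 = 6. Stack: [6]
STORE_FAST s → s=6. Stack: []
LOAD_FAST c → push 30. Stack: [30]
LOAD_CONST → push 11. Stack: [30, 11]
BINARY_OP + → 30 + 11 = 41. Stack: [41]
STORE_FAST s → s=41. Stack: []
LOAD_FAST c → push 30. Stack: [30]
LOAD_CONST → push 9. Stack: [30, 9]
BINARY_OP | → 30 | 9 = 31. Stack: [31]
STORE_FAST r → r=31. Stack: []
LOAD_FAST_LOAD_FAST r,c → push 31,30. Stack: [31, 30]
BINARY_OP - → 31 - 30 = 1. Stack: [1]
RETURN_VALUE → return 1.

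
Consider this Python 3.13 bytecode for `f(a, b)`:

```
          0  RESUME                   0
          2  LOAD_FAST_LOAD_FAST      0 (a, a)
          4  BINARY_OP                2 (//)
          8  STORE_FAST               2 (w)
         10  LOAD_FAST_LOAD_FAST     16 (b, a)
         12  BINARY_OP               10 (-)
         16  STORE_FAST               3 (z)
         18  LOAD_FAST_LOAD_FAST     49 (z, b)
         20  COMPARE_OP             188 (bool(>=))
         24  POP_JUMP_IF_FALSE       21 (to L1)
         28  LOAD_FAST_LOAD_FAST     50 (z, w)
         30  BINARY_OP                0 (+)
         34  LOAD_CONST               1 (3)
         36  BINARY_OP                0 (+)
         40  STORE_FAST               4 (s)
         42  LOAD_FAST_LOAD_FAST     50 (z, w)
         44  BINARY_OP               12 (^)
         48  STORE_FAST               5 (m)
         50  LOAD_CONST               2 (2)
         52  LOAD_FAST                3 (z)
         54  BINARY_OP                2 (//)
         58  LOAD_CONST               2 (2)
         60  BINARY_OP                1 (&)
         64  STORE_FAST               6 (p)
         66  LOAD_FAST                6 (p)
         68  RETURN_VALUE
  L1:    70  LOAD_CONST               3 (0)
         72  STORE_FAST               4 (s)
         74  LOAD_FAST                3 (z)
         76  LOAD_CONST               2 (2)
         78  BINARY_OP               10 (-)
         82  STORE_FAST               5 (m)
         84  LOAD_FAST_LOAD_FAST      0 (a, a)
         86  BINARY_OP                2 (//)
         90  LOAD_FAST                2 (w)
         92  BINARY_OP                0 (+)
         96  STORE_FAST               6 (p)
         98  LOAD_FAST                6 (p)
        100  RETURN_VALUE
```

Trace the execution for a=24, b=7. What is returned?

2

LOAD_FAST_LOAD_FAST a,a → push 24,24. Stack: [24, 24]
BINARY_OP // → 24 // 24 = 1. Stack: [1]
STORE_FAST w → w=1. Stack: []
LOAD_FAST_LOAD_FAST b,a → push 7,24. Stack: [7, 24]
BINARY_OP - → 7 - 24 = -17. Stack: [-17]
STORE_FAST z → z=-17. Stack: []
LOAD_FAST_LOAD_FAST z,b → push -17,7. Stack: [-17, 7]
COMPARE_OP bool(>=) → -17 vs 7 = False. Stack: [False]
POP_JUMP_IF_FALSE → pop False; jump. Stack: []
LOAD_CONST → push 0. Stack: [0]
STORE_FAST s → s=0. Stack: []
LOAD_FAST z → push -17. Stack: [-17]
LOAD_CONST → push 2. Stack: [-17, 2]
BINARY_OP - → -17 - 2 = -19. Stack: [-19]
STORE_FAST m → m=-19. Stack: []
LOAD_FAST_LOAD_FAST a,a → push 24,24. Stack: [24, 24]
BINARY_OP // → 24 // 24 = 1. Stack: [1]
LOAD_FAST w → push 1. Stack: [1, 1]
BINARY_OP + → 1 + 1 = 2. Stack: [2]
STORE_FAST p → p=2. Stack: []
LOAD_FAST p → push 2. Stack: [2]
RETURN_VALUE → return 2.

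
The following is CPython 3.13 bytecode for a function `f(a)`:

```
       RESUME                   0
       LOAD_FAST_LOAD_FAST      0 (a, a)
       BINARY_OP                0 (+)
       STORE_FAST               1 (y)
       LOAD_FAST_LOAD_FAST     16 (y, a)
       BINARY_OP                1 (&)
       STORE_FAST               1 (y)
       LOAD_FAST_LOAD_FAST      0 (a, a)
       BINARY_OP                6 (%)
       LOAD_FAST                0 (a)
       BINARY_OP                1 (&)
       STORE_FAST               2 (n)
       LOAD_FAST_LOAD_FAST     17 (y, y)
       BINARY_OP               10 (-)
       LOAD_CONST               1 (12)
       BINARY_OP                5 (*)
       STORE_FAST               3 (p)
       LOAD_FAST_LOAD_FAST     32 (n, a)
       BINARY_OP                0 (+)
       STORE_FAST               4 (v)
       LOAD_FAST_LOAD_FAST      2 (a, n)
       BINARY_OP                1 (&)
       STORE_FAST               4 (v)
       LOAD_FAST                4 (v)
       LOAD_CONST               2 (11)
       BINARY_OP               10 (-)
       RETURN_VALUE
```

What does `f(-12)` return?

LOAD_FAST_LOAD_FAST a,a → push -12,-12. Stack: [-12, -12]
BINARY_OP + → -12 + -12 = -24. Stack: [-24]
STORE_FAST y → y=-24. Stack: []
LOAD_FAST_LOAD_FAST y,a → push -24,-12. Stack: [-24, -12]
BINARY_OP & → -24 & -12 = -32. Stack: [-32]
STORE_FAST y → y=-32. Stack: []
LOAD_FAST_LOAD_FAST a,a → push -12,-12. Stack: [-12, -12]
BINARY_OP % → -12 % -12 = 0. Stack: [0]
LOAD_FAST a → push -12. Stack: [0, -12]
BINARY_OP & → 0 & -12 = 0. Stack: [0]
STORE_FAST n → n=0. Stack: []
LOAD_FAST_LOAD_FAST y,y → push -32,-32. Stack: [-32, -32]
BINARY_OP - → -32 - -32 = 0. Stack: [0]
LOAD_CONST → push 12. Stack: [0, 12]
BINARY_OP * → 0 * 12 = 0. Stack: [0]
STORE_FAST p → p=0. Stack: []
LOAD_FAST_LOAD_FAST n,a → push 0,-12. Stack: [0, -12]
BINARY_OP + → 0 + -12 = -12. Stack: [-12]
STORE_FAST v → v=-12. Stack: []
LOAD_FAST_LOAD_FAST a,n → push -12,0. Stack: [-12, 0]
BINARY_OP & → -12 & 0 = 0. Stack: [0]
STORE_FAST v → v=0. Stack: []
LOAD_FAST v → push 0. Stack: [0]
LOAD_CONST → push 11. Stack: [0, 11]
BINARY_OP - → 0 - 11 = -11. Stack: [-11]
RETURN_VALUE → return -11.

-11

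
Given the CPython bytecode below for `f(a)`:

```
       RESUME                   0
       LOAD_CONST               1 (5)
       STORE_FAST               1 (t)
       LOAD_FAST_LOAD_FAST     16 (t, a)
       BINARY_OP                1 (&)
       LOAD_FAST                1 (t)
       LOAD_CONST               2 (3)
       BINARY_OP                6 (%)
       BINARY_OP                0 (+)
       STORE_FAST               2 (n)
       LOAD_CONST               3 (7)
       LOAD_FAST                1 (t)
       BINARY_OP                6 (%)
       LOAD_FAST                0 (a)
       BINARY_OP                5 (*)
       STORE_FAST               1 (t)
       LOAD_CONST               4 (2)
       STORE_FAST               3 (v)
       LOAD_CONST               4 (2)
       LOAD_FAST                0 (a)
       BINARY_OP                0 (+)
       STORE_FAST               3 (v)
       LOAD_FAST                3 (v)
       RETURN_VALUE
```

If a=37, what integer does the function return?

39

LOAD_CONST → push 5. Stack: [5]
STORE_FAST t → t=5. Stack: []
LOAD_FAST_LOAD_FAST t,a → push 5,37. Stack: [5, 37]
BINARY_OP & → 5 & 37 = 5. Stack: [5]
LOAD_FAST t → push 5. Stack: [5, 5]
LOAD_CONST → push 3. Stack: [5, 5, 3]
BINARY_OP % → 5 % 3 = 2. Stack: [5, 2]
BINARY_OP + → 5 + 2 = 7. Stack: [7]
STORE_FAST n → n=7. Stack: []
LOAD_CONST → push 7. Stack: [7]
LOAD_FAST t → push 5. Stack: [7, 5]
BINARY_OP % → 7 % 5 = 2. Stack: [2]
LOAD_FAST a → push 37. Stack: [2, 37]
BINARY_OP * → 2 * 37 = 74. Stack: [74]
STORE_FAST t → t=74. Stack: []
LOAD_CONST → push 2. Stack: [2]
STORE_FAST v → v=2. Stack: []
LOAD_CONST → push 2. Stack: [2]
LOAD_FAST a → push 37. Stack: [2, 37]
BINARY_OP + → 2 + 37 = 39. Stack: [39]
STORE_FAST v → v=39. Stack: []
LOAD_FAST v → push 39. Stack: [39]
RETURN_VALUE → return 39.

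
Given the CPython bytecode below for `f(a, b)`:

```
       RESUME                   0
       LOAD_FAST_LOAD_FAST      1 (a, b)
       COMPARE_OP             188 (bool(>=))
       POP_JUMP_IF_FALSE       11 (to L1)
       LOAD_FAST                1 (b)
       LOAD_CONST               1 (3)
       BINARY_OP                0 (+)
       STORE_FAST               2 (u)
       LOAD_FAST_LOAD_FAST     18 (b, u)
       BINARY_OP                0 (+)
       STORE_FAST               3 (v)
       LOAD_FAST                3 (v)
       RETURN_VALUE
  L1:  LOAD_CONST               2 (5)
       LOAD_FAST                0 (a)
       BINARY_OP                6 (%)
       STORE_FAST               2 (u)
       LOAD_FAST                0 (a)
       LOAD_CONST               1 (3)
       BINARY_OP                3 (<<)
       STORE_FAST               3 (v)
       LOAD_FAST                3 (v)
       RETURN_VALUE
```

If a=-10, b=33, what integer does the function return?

-80

LOAD_FAST_LOAD_FAST a,b → push -10,33. Stack: [-10, 33]
COMPARE_OP bool(>=) → -10 vs 33 = False. Stack: [False]
POP_JUMP_IF_FALSE → pop False; jump. Stack: []
LOAD_CONST → push 5. Stack: [5]
LOAD_FAST a → push -10. Stack: [5, -10]
BINARY_OP % → 5 % -10 = -5. Stack: [-5]
STORE_FAST u → u=-5. Stack: []
LOAD_FAST a → push -10. Stack: [-10]
LOAD_CONST → push 3. Stack: [-10, 3]
BINARY_OP << → -10 << 3 = -80. Stack: [-80]
STORE_FAST v → v=-80. Stack: []
LOAD_FAST v → push -80. Stack: [-80]
RETURN_VALUE → return -80.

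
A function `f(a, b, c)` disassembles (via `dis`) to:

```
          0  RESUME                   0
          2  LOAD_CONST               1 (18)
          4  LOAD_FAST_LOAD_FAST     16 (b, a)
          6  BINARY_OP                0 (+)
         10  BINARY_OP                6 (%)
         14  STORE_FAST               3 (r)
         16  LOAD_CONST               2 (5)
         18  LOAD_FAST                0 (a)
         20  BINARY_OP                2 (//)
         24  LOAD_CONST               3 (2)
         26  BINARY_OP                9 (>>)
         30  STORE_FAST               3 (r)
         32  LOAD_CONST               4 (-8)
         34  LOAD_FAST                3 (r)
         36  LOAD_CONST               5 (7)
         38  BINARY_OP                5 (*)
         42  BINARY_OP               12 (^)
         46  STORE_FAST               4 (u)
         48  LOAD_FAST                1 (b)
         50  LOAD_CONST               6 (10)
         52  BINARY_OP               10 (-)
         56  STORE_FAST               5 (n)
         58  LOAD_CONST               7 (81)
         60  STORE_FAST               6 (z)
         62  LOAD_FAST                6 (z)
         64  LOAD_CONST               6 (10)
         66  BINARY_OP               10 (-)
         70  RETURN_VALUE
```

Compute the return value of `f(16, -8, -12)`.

71

LOAD_CONST → push 18. Stack: [18]
LOAD_FAST_LOAD_FAST b,a → push -8,16. Stack: [18, -8, 16]
BINARY_OP + → -8 + 16 = 8. Stack: [18, 8]
BINARY_OP % → 18 % 8 = 2. Stack: [2]
STORE_FAST r → r=2. Stack: []
LOAD_CONST → push 5. Stack: [5]
LOAD_FAST a → push 16. Stack: [5, 16]
BINARY_OP // → 5 // 16 = 0. Stack: [0]
LOAD_CONST → push 2. Stack: [0, 2]
BINARY_OP >> → 0 >> 2 = 0. Stack: [0]
STORE_FAST r → r=0. Stack: []
LOAD_CONST → push -8. Stack: [-8]
LOAD_FAST r → push 0. Stack: [-8, 0]
LOAD_CONST → push 7. Stack: [-8, 0, 7]
BINARY_OP * → 0 * 7 = 0. Stack: [-8, 0]
BINARY_OP ^ → -8 ^ 0 = -8. Stack: [-8]
STORE_FAST u → u=-8. Stack: []
LOAD_FAST b → push -8. Stack: [-8]
LOAD_CONST → push 10. Stack: [-8, 10]
BINARY_OP - → -8 - 10 = -18. Stack: [-18]
STORE_FAST n → n=-18. Stack: []
LOAD_CONST → push 81. Stack: [81]
STORE_FAST z → z=81. Stack: []
LOAD_FAST z → push 81. Stack: [81]
LOAD_CONST → push 10. Stack: [81, 10]
BINARY_OP - → 81 - 10 = 71. Stack: [71]
RETURN_VALUE → return 71.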